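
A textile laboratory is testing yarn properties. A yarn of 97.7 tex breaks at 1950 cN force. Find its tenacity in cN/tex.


Formula: Tenacity = Breaking force / Linear density
Tenacity = 1950 cN / 97.7 tex
Tenacity = 19.96 cN/tex

19.96 cN/tex


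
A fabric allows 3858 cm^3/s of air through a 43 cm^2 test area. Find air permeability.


Formula: Air Permeability = Airflow / Test Area
AP = 3858 cm^3/s / 43 cm^2
AP = 89.7 cm^3/s/cm^2

89.7 cm^3/s/cm^2


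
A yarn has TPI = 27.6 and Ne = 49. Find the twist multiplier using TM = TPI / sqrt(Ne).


Formula: TM = TPI / sqrt(Ne)
Step 1: sqrt(Ne) = sqrt(49) = 7
Step 2: TM = 27.6 / 7 = 3.94

3.94 TM


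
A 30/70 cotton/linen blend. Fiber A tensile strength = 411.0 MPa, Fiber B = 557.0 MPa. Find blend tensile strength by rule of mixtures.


Formula: Blend property = (fraction_A * property_A) + (fraction_B * property_B)
Step 1: Contribution A = 30/100 * 411.0 MPa = 123.3 MPa
Step 2: Contribution B = 70/100 * 557.0 MPa = 389.9 MPa
Step 3: Blend tensile strength = 123.3 + 389.9 = 513.2 MPa

513.2 MPa


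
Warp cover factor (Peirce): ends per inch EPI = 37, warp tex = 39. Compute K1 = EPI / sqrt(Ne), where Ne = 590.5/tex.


Formula: K1 = EPI / sqrt(Ne), with Ne = 590.5 / tex_warp
Step 1: Ne = 590.5 / 39 = 15.141
Step 2: sqrt(Ne) = sqrt(15.141) = 3.8911
Step 3: K1 = 37 / 3.8911 = 9.5

9.5


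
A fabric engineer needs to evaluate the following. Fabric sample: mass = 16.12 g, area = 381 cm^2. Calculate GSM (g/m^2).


Formula: GSM = mass_g / area_m2
Step 1: Convert area: 381 cm^2 = 381 / 10000 = 0.0381 m^2
Step 2: GSM = 16.12 g / 0.0381 m^2 = 423.1 g/m^2

423.1 g/m^2


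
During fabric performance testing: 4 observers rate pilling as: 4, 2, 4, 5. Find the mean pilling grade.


Formula: Mean = sum / count
Sum = 4 + 2 + 4 + 5 = 15
Mean = 15 / 4 = 3.8

3.8


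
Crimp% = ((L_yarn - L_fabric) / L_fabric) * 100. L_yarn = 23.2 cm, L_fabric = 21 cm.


Formula: Crimp% = ((L_yarn - L_fabric) / L_fabric) * 100
Step 1: Extension = 23.2 - 21 = 2.2 cm
Step 2: Crimp% = (2.2 / 21) * 100
Step 3: Crimp% = 0.104762 * 100 = 10.4762% ≈ 10.5%

10.5%


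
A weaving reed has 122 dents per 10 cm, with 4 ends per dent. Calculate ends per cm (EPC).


Formula: EPC = (dents per 10 cm * ends per dent) / 10
Step 1: Total ends per 10 cm = 122 * 4 = 488
Step 2: EPC = 488 / 10 = 48.8 ends/cm

48.8 ends/cm


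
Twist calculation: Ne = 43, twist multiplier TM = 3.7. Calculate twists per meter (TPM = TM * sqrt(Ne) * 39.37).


Formula: TPM = TM * sqrt(Ne) * 39.37
Step 1: sqrt(Ne) = sqrt(43) = 6.5574
Step 2: TM * sqrt(Ne) = 3.7 * 6.5574 = 24.2624
Step 3: TPM = 24.2624 * 39.37 = 955 twists/m

955 twists/m


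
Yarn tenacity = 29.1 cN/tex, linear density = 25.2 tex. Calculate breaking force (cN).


Formula: Breaking force = Tenacity * Linear density
F = 29.1 cN/tex * 25.2 tex
F = 733.32 cN

733.32 cN


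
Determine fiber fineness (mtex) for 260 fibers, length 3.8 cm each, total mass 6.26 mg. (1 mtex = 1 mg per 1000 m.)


Formula: fineness (mtex) = mass (mg) / total length (km) = (mass_mg / total_length_m) * 1000
Step 1: Convert fiber length: 3.8 cm = 0.038 m
Step 2: Total fiber length = 260 * 0.038 = 9.88 m
Step 3: Linear density = 6.26 mg / 9.88 m = 0.6336 mg/m
Step 4: fineness = 0.6336 * 1000 = 633.6 mtex

633.6 mtex


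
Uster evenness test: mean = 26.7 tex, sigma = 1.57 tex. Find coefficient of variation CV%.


Formula: CV% = (standard deviation / mean) * 100
Step 1: Ratio = 1.57 / 26.7 = 0.058801
Step 2: CV% = 0.058801 * 100 = 5.8801% ≈ 5.9%

5.9%


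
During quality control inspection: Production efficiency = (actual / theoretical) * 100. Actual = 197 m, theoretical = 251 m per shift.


Formula: Efficiency% = (Actual output / Theoretical output) * 100
Efficiency% = (197 / 251) * 100
Efficiency% = 0.784861 * 100 = 78.4861% ≈ 78.5%

78.5%


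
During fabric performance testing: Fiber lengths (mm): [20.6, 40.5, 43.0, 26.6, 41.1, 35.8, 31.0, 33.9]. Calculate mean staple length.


Formula: Mean = sum of lengths / count
Sum = 20.6 + 40.5 + 43.0 + 26.6 + 41.1 + 35.8 + 31.0 + 33.9
Sum = 272.5 mm
Mean = 272.5 / 8 = 34.06 mm

34.06 mm


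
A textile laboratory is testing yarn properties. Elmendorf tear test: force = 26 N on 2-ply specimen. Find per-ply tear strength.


Formula: Per-ply strength = Total force / Number of plies
Per-ply = 26 N / 2
Per-ply = 13 N

13 N


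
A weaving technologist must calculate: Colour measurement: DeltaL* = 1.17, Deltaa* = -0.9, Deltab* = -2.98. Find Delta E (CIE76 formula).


Formula: Delta E = sqrt(dL*^2 + da*^2 + db*^2)
Step 1: dL*^2 = 1.17^2 = 1.3689
Step 2: da*^2 = (-0.9)^2 = 0.81
Step 3: db*^2 = (-2.98)^2 = 8.8804
Step 4: Sum = 1.3689 + 0.81 + 8.8804 = 11.0593
Step 5: Delta E = sqrt(11.0593) = 3.33

3.33 Delta E


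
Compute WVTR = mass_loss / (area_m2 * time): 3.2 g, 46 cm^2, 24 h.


Formula: WVTR = mass_loss / (area * time)
Step 1: Convert area: 46 cm^2 = 0.0046 m^2
Step 2: WVTR = 3.2 g / (0.0046 m^2 * 24 h)
Step 3: WVTR = 3.2 / 0.1104 = 29.0 g/m^2/h

29.0 g/m^2/h


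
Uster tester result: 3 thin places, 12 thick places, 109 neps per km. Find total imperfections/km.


Formula: Total = thin places + thick places + neps
Total = 3 + 12 + 109
Total = 124 imperfections/km

124 imperfections/km


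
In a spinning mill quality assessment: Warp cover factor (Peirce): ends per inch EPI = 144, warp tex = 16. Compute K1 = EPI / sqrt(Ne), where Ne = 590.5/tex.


Formula: K1 = EPI / sqrt(Ne), with Ne = 590.5 / tex_warp
Step 1: Ne = 590.5 / 16 = 36.906
Step 2: sqrt(Ne) = sqrt(36.906) = 6.075
Step 3: K1 = 144 / 6.075 = 23.7

23.7


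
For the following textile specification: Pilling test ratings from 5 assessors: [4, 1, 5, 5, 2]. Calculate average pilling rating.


Formula: Mean = sum / count
Sum = 4 + 1 + 5 + 5 + 2 = 17
Mean = 17 / 5 = 3.4

3.4


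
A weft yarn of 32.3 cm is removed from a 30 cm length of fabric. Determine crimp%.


Formula: Crimp% = ((L_yarn - L_fabric) / L_fabric) * 100
Step 1: Extension = 32.3 - 30 = 2.3 cm
Step 2: Crimp% = (2.3 / 30) * 100
Step 3: Crimp% = 0.076667 * 100 = 7.6667% ≈ 7.7%

7.7%


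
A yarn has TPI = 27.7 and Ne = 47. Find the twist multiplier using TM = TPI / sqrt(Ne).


Formula: TM = TPI / sqrt(Ne)
Step 1: sqrt(Ne) = sqrt(47) = 6.8557
Step 2: TM = 27.7 / 6.8557 = 4.04

4.04 TM


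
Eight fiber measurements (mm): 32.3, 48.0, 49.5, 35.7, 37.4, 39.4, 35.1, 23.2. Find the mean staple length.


Formula: Mean = sum of lengths / count
Sum = 32.3 + 48.0 + 49.5 + 35.7 + 37.4 + 39.4 + 35.1 + 23.2
Sum = 300.6 mm
Mean = 300.6 / 8 = 37.58 mm

37.58 mm


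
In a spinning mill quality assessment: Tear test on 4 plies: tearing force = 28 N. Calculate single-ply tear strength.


Formula: Per-ply strength = Total force / Number of plies
Per-ply = 28 N / 4
Per-ply = 7 N

7 N


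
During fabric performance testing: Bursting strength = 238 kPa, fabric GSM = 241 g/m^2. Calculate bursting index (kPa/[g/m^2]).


Formula: Bursting Index = Bursting Strength / Fabric GSM
BI = 238 kPa / 241 g/m^2
BI = 0.988 kPa/(g/m^2)

0.988 kPa/(g/m^2)


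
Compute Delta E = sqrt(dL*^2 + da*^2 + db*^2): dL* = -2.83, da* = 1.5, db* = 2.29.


Formula: Delta E = sqrt(dL*^2 + da*^2 + db*^2)
Step 1: dL*^2 = (-2.83)^2 = 8.0089
Step 2: da*^2 = 1.5^2 = 2.25
Step 3: db*^2 = 2.29^2 = 5.2441
Step 4: Sum = 8.0089 + 2.25 + 5.2441 = 15.503
Step 5: Delta E = sqrt(15.503) = 3.94

3.94 Delta E


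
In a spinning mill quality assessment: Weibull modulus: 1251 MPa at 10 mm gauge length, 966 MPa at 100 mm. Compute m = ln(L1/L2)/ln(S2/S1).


Formula: m = ln(L1/L2) / ln(S2/S1)
Step 1: ln(L1/L2) = ln(10/100) = -2.30259
Step 2: S2/S1 = 966/1251 = 0.77218
Step 3: ln(S2/S1) = ln(0.77218) = -0.25854
Step 4: m = -2.30259 / -0.25854 = 8.91

8.91 (Weibull m)


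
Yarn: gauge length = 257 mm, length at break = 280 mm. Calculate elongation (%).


Formula: Elongation (%) = ((L_break - L0) / L0) * 100
Step 1: Extension = 280 - 257 = 23 mm
Step 2: Elongation = (23 / 257) * 100
Step 3: Elongation = 0.089494 * 100 = 8.9494% ≈ 8.9%

8.9%


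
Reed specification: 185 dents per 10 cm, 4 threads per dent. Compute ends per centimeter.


Formula: EPC = (dents per 10 cm * ends per dent) / 10
Step 1: Total ends per 10 cm = 185 * 4 = 740
Step 2: EPC = 740 / 10 = 74.0 ends/cm

74.0 ends/cm


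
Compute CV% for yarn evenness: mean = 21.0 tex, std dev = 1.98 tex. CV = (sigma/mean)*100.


Formula: CV% = (standard deviation / mean) * 100
Step 1: Ratio = 1.98 / 21.0 = 0.094286
Step 2: CV% = 0.094286 * 100 = 9.4286% ≈ 9.4%

9.4%


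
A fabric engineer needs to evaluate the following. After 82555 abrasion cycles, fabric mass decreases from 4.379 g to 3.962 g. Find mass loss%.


Formula: Mass loss% = ((m_before - m_after) / m_before) * 100
Step 1: Mass loss = 4.379 - 3.962 = 0.417 g
Step 2: Ratio = 0.417 / 4.379 = 0.0952272
Step 3: Mass loss% = 0.0952272 * 100 = 9.52272% ≈ 9.52%

9.52%


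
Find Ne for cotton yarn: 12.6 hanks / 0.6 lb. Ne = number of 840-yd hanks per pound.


Formula: Ne = hanks / mass_lb
Substituting: Ne = 12.6 / 0.6
Ne = 21.0

21.0 Ne


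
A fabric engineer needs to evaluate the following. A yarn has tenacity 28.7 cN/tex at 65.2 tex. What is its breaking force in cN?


Formula: Breaking force = Tenacity * Linear density
F = 28.7 cN/tex * 65.2 tex
F = 1871.24 cN

1871.24 cN


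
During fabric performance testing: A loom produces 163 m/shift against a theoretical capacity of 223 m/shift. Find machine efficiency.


Formula: Efficiency% = (Actual output / Theoretical output) * 100
Efficiency% = (163 / 223) * 100
Efficiency% = 0.730942 * 100 = 73.0942% ≈ 73.1%

73.1%


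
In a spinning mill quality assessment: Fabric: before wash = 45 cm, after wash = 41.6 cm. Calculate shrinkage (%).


Formula: Shrinkage% = ((L_before - L_after) / L_before) * 100
Step 1: Shrinkage = 45 - 41.6 = 3.4 cm
Step 2: Shrinkage% = (3.4 / 45) * 100
Step 3: Shrinkage% = 0.075556 * 100 = 7.5556% ≈ 7.6%

7.6%


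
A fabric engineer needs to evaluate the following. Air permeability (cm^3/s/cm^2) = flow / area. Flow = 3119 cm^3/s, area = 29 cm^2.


Formula: Air Permeability = Airflow / Test Area
AP = 3119 cm^3/s / 29 cm^2
AP = 107.6 cm^3/s/cm^2

107.6 cm^3/s/cm^2


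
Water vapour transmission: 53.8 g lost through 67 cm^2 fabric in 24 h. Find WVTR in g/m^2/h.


Formula: WVTR = mass_loss / (area * time)
Step 1: Convert area: 67 cm^2 = 0.0067 m^2
Step 2: WVTR = 53.8 g / (0.0067 m^2 * 24 h)
Step 3: WVTR = 53.8 / 0.1608 = 334.6 g/m^2/h

334.6 g/m^2/h


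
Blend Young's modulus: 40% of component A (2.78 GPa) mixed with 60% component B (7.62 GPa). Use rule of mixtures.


Formula: Blend property = (fraction_A * property_A) + (fraction_B * property_B)
Step 1: Contribution A = 40/100 * 2.78 GPa = 1.112 GPa
Step 2: Contribution B = 60/100 * 7.62 GPa = 4.572 GPa
Step 3: Blend Young's modulus = 1.112 + 4.572 = 5.684 GPa

5.684 GPa


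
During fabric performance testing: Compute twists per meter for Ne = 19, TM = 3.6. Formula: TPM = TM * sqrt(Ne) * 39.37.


Formula: TPM = TM * sqrt(Ne) * 39.37
Step 1: sqrt(Ne) = sqrt(19) = 4.3589
Step 2: TM * sqrt(Ne) = 3.6 * 4.3589 = 15.692
Step 3: TPM = 15.692 * 39.37 = 618 twists/m

618 twists/m


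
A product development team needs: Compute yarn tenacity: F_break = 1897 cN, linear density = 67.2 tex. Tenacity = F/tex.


Formula: Tenacity = Breaking force / Linear density
Tenacity = 1897 cN / 67.2 tex
Tenacity = 28.23 cN/tex

28.23 cN/tex


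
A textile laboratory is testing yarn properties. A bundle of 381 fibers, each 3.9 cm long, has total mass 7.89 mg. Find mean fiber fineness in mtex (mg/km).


Formula: fineness (mtex) = mass (mg) / total length (km) = (mass_mg / total_length_m) * 1000
Step 1: Convert fiber length: 3.9 cm = 0.039 m
Step 2: Total fiber length = 381 * 0.039 = 14.859 m
Step 3: Linear density = 7.89 mg / 14.859 m = 0.5310 mg/m
Step 4: fineness = 0.5310 * 1000 = 531.0 mtex

531.0 mtex


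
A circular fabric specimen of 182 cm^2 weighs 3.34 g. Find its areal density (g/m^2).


Formula: GSM = mass_g / area_m2
Step 1: Convert area: 182 cm^2 = 182 / 10000 = 0.0182 m^2
Step 2: GSM = 3.34 g / 0.0182 m^2 = 183.5 g/m^2

183.5 g/m^2


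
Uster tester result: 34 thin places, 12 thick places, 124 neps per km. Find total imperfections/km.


Formula: Total = thin places + thick places + neps
Total = 34 + 12 + 124
Total = 170 imperfections/km

170 imperfections/km


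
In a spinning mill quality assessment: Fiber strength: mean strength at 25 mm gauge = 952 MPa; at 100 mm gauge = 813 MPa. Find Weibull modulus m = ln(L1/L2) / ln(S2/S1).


Formula: m = ln(L1/L2) / ln(S2/S1)
Step 1: ln(L1/L2) = ln(25/100) = -1.38629
Step 2: S2/S1 = 813/952 = 0.85399
Step 3: ln(S2/S1) = ln(0.85399) = -0.15784
Step 4: m = -1.38629 / -0.15784 = 8.78

8.78 (Weibull m)


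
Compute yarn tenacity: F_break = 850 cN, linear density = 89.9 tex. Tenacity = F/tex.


Formula: Tenacity = Breaking force / Linear density
Tenacity = 850 cN / 89.9 tex
Tenacity = 9.45 cN/tex

9.45 cN/tex


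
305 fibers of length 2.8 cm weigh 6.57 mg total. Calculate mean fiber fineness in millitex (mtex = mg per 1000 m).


Formula: fineness (mtex) = mass (mg) / total length (km) = (mass_mg / total_length_m) * 1000
Step 1: Convert fiber length: 2.8 cm = 0.028 m
Step 2: Total fiber length = 305 * 0.028 = 8.54 m
Step 3: Linear density = 6.57 mg / 8.54 m = 0.7693 mg/m
Step 4: fineness = 0.7693 * 1000 = 769.3 mtex

769.3 mtex


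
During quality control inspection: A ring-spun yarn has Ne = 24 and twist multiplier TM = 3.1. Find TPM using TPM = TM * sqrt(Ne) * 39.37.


Formula: TPM = TM * sqrt(Ne) * 39.37
Step 1: sqrt(Ne) = sqrt(24) = 4.899
Step 2: TM * sqrt(Ne) = 3.1 * 4.899 = 15.1869
Step 3: TPM = 15.1869 * 39.37 = 598 twists/m

598 twists/m


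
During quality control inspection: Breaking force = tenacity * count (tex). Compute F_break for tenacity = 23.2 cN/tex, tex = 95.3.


Formula: Breaking force = Tenacity * Linear density
F = 23.2 cN/tex * 95.3 tex
F = 2210.96 cN

2210.96 cN


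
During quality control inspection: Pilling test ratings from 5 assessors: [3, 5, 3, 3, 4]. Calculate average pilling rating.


Formula: Mean = sum / count
Sum = 3 + 5 + 3 + 3 + 4 = 18
Mean = 18 / 5 = 3.6

3.6


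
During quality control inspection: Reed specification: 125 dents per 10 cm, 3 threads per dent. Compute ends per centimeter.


Formula: EPC = (dents per 10 cm * ends per dent) / 10
Step 1: Total ends per 10 cm = 125 * 3 = 375
Step 2: EPC = 375 / 10 = 37.5 ends/cm

37.5 ends/cm


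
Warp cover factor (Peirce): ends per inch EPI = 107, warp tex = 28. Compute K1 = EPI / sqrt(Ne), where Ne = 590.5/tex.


Formula: K1 = EPI / sqrt(Ne), with Ne = 590.5 / tex_warp
Step 1: Ne = 590.5 / 28 = 21.089
Step 2: sqrt(Ne) = sqrt(21.089) = 4.5923
Step 3: K1 = 107 / 4.5923 = 23.3

23.3


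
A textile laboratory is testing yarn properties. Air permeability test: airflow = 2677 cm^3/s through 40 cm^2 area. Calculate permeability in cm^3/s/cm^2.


Formula: Air Permeability = Airflow / Test Area
AP = 2677 cm^3/s / 40 cm^2
AP = 66.9 cm^3/s/cm^2

66.9 cm^3/s/cm^2


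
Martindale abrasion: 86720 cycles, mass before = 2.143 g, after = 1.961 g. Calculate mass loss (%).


Formula: Mass loss% = ((m_before - m_after) / m_before) * 100
Step 1: Mass loss = 2.143 - 1.961 = 0.182 g
Step 2: Ratio = 0.182 / 2.143 = 0.0849277
Step 3: Mass loss% = 0.0849277 * 100 = 8.49277% ≈ 8.49%

8.49%


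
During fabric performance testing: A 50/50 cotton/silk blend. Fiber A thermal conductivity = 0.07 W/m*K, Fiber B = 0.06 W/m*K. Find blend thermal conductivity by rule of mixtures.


Formula: Blend property = (fraction_A * property_A) + (fraction_B * property_B)
Step 1: Contribution A = 50/100 * 0.07 W/m*K = 0.035 W/m*K
Step 2: Contribution B = 50/100 * 0.06 W/m*K = 0.03 W/m*K
Step 3: Blend thermal conductivity = 0.035 + 0.03 = 0.065 W/m*K

0.065 W/m*K


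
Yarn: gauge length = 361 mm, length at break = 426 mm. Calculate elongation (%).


Formula: Elongation (%) = ((L_break - L0) / L0) * 100
Step 1: Extension = 426 - 361 = 65 mm
Step 2: Elongation = (65 / 361) * 100
Step 3: Elongation = 0.180055 * 100 = 18.0055% ≈ 18.0%

18.0%


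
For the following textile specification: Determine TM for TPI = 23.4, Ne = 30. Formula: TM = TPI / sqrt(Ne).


Formula: TM = TPI / sqrt(Ne)
Step 1: sqrt(Ne) = sqrt(30) = 5.4772
Step 2: TM = 23.4 / 5.4772 = 4.27

4.27 TM


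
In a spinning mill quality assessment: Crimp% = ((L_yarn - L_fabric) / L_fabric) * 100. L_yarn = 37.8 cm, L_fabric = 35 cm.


Formula: Crimp% = ((L_yarn - L_fabric) / L_fabric) * 100
Step 1: Extension = 37.8 - 35 = 2.8 cm
Step 2: Crimp% = (2.8 / 35) * 100
Step 3: Crimp% = 0.08 * 100 = 8.0%

8.0%


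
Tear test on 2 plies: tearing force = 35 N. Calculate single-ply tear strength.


Formula: Per-ply strength = Total force / Number of plies
Per-ply = 35 N / 2
Per-ply = 17.5 N

17.5 N


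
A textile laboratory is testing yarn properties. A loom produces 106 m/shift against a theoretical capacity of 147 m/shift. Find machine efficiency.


Formula: Efficiency% = (Actual output / Theoretical output) * 100
Efficiency% = (106 / 147) * 100
Efficiency% = 0.721088 * 100 = 72.1088% ≈ 72.1%

72.1%


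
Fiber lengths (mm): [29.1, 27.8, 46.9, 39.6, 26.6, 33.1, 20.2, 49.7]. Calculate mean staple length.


Formula: Mean = sum of lengths / count
Sum = 29.1 + 27.8 + 46.9 + 39.6 + 26.6 + 33.1 + 20.2 + 49.7
Sum = 273.0 mm
Mean = 273.0 / 8 = 34.13 mm

34.13 mm


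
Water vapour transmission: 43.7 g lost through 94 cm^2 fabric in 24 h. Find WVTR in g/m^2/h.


Formula: WVTR = mass_loss / (area * time)
Step 1: Convert area: 94 cm^2 = 0.0094 m^2
Step 2: WVTR = 43.7 g / (0.0094 m^2 * 24 h)
Step 3: WVTR = 43.7 / 0.2256 = 193.7 g/m^2/h

193.7 g/m^2/h


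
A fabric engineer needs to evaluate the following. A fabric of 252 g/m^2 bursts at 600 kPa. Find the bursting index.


Formula: Bursting Index = Bursting Strength / Fabric GSM
BI = 600 kPa / 252 g/m^2
BI = 2.381 kPa/(g/m^2)

2.381 kPa/(g/m^2)


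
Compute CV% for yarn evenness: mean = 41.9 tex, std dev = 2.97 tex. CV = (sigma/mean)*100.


Formula: CV% = (standard deviation / mean) * 100
Step 1: Ratio = 2.97 / 41.9 = 0.070883
Step 2: CV% = 0.070883 * 100 = 7.0883% ≈ 7.1%

7.1%


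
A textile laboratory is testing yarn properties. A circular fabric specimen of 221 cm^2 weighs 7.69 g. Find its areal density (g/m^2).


Formula: GSM = mass_g / area_m2
Step 1: Convert area: 221 cm^2 = 221 / 10000 = 0.0221 m^2
Step 2: GSM = 7.69 g / 0.0221 m^2 = 348.0 g/m^2

348.0 g/m^2


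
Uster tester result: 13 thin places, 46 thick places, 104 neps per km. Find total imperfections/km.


Formula: Total = thin places + thick places + neps
Total = 13 + 46 + 104
Total = 163 imperfections/km

163 imperfections/km


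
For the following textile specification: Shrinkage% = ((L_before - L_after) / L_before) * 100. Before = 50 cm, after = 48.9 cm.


Formula: Shrinkage% = ((L_before - L_after) / L_before) * 100
Step 1: Shrinkage = 50 - 48.9 = 1.1 cm
Step 2: Shrinkage% = (1.1 / 50) * 100
Step 3: Shrinkage% = 0.022 * 100 = 2.2%

2.2%


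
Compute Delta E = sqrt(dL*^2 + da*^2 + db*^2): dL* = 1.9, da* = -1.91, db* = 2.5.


Formula: Delta E = sqrt(dL*^2 + da*^2 + db*^2)
Step 1: dL*^2 = 1.9^2 = 3.61
Step 2: da*^2 = (-1.91)^2 = 3.6481
Step 3: db*^2 = 2.5^2 = 6.25
Step 4: Sum = 3.61 + 3.6481 + 6.25 = 13.5081
Step 5: Delta E = sqrt(13.5081) = 3.68

3.68 Delta E


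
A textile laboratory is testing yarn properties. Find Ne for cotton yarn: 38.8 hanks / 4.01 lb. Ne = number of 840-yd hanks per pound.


Formula: Ne = hanks / mass_lb
Substituting: Ne = 38.8 / 4.01
Ne = 9.7

9.7 Ne


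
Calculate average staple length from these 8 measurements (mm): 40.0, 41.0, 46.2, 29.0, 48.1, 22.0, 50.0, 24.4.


Formula: Mean = sum of lengths / count
Sum = 40.0 + 41.0 + 46.2 + 29.0 + 48.1 + 22.0 + 50.0 + 24.4
Sum = 300.7 mm
Mean = 300.7 / 8 = 37.59 mm

37.59 mm


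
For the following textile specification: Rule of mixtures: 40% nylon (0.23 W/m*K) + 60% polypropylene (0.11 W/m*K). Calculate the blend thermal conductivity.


Formula: Blend property = (fraction_A * property_A) + (fraction_B * property_B)
Step 1: Contribution A = 40/100 * 0.23 W/m*K = 0.092 W/m*K
Step 2: Contribution B = 60/100 * 0.11 W/m*K = 0.066 W/m*K
Step 3: Blend thermal conductivity = 0.092 + 0.066 = 0.158 W/m*K

0.158 W/m*K


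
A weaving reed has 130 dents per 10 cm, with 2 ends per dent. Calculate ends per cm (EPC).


Formula: EPC = (dents per 10 cm * ends per dent) / 10
Step 1: Total ends per 10 cm = 130 * 2 = 260
Step 2: EPC = 260 / 10 = 26.0 ends/cm

26.0 ends/cm


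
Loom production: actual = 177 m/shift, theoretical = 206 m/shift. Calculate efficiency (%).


Formula: Efficiency% = (Actual output / Theoretical output) * 100
Efficiency% = (177 / 206) * 100
Efficiency% = 0.859223 * 100 = 85.9223% ≈ 85.9%

85.9%


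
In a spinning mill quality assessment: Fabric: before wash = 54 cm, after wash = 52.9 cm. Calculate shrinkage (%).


Formula: Shrinkage% = ((L_before - L_after) / L_before) * 100
Step 1: Shrinkage = 54 - 52.9 = 1.1 cm
Step 2: Shrinkage% = (1.1 / 54) * 100
Step 3: Shrinkage% = 0.02037 * 100 = 2.037% ≈ 2.0%

2.0%


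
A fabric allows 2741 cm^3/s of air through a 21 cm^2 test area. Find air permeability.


Formula: Air Permeability = Airflow / Test Area
AP = 2741 cm^3/s / 21 cm^2
AP = 130.5 cm^3/s/cm^2

130.5 cm^3/s/cm^2


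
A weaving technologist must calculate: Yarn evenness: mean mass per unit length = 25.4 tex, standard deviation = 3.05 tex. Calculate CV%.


Formula: CV% = (standard deviation / mean) * 100
Step 1: Ratio = 3.05 / 25.4 = 0.120079
Step 2: CV% = 0.120079 * 100 = 12.0079% ≈ 12.0%

12.0%


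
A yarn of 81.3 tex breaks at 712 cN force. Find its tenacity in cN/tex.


Formula: Tenacity = Breaking force / Linear density
Tenacity = 712 cN / 81.3 tex
Tenacity = 8.76 cN/tex

8.76 cN/tex


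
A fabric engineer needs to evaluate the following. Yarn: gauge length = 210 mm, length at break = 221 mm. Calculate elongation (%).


Formula: Elongation (%) = ((L_break - L0) / L0) * 100
Step 1: Extension = 221 - 210 = 11 mm
Step 2: Elongation = (11 / 210) * 100
Step 3: Elongation = 0.052381 * 100 = 5.2381% ≈ 5.2%

5.2%


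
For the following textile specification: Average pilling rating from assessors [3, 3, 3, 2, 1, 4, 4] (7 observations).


Formula: Mean = sum / count
Sum = 3 + 3 + 3 + 2 + 1 + 4 + 4 = 20
Mean = 20 / 7 = 2.9

2.9


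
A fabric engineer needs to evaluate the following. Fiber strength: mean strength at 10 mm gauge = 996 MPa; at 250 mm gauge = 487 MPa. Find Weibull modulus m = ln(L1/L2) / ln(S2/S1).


Formula: m = ln(L1/L2) / ln(S2/S1)
Step 1: ln(L1/L2) = ln(10/250) = -3.21888
Step 2: S2/S1 = 487/996 = 0.48896
Step 3: ln(S2/S1) = ln(0.48896) = -0.71547
Step 4: m = -3.21888 / -0.71547 = 4.50

4.50 (Weibull m)


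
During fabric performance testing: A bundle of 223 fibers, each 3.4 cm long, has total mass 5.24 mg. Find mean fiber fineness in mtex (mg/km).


Formula: fineness (mtex) = mass (mg) / total length (km) = (mass_mg / total_length_m) * 1000
Step 1: Convert fiber length: 3.4 cm = 0.034 m
Step 2: Total fiber length = 223 * 0.034 = 7.582 m
Step 3: Linear density = 5.24 mg / 7.582 m = 0.6911 mg/m
Step 4: fineness = 0.6911 * 1000 = 691.1 mtex

691.1 mtex


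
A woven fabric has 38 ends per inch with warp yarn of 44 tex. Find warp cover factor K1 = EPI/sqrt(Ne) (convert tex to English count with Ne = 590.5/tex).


Formula: K1 = EPI / sqrt(Ne), with Ne = 590.5 / tex_warp
Step 1: Ne = 590.5 / 44 = 13.42
Step 2: sqrt(Ne) = sqrt(13.42) = 3.6633
Step 3: K1 = 38 / 3.6633 = 10.4

10.4


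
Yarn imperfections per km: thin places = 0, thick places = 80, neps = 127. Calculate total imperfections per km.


Formula: Total = thin places + thick places + neps
Total = 0 + 80 + 127
Total = 207 imperfections/km

207 imperfections/km


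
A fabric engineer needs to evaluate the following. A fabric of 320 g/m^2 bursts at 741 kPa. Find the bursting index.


Formula: Bursting Index = Bursting Strength / Fabric GSM
BI = 741 kPa / 320 g/m^2
BI = 2.316 kPa/(g/m^2)

2.316 kPa/(g/m^2)


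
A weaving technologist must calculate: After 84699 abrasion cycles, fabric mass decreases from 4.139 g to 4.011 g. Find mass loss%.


Formula: Mass loss% = ((m_before - m_after) / m_before) * 100
Step 1: Mass loss = 4.139 - 4.011 = 0.128 g
Step 2: Ratio = 0.128 / 4.139 = 0.0309253
Step 3: Mass loss% = 0.0309253 * 100 = 3.09253% ≈ 3.09%

3.09%


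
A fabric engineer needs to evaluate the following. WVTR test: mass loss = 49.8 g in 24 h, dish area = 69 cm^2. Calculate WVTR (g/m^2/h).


Formula: WVTR = mass_loss / (area * time)
Step 1: Convert area: 69 cm^2 = 0.0069 m^2
Step 2: WVTR = 49.8 g / (0.0069 m^2 * 24 h)
Step 3: WVTR = 49.8 / 0.1656 = 300.7 g/m^2/h

300.7 g/m^2/h


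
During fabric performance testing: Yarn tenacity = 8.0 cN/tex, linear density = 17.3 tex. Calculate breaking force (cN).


Formula: Breaking force = Tenacity * Linear density
F = 8.0 cN/tex * 17.3 tex
F = 138.40 cN

138.40 cN


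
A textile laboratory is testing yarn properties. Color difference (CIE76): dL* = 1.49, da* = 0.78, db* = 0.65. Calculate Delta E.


Formula: Delta E = sqrt(dL*^2 + da*^2 + db*^2)
Step 1: dL*^2 = 1.49^2 = 2.2201
Step 2: da*^2 = 0.78^2 = 0.6084
Step 3: db*^2 = 0.65^2 = 0.4225
Step 4: Sum = 2.2201 + 0.6084 + 0.4225 = 3.251
Step 5: Delta E = sqrt(3.251) = 1.8

1.8 Delta E


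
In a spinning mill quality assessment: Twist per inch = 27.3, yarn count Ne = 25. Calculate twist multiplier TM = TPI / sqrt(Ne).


Formula: TM = TPI / sqrt(Ne)
Step 1: sqrt(Ne) = sqrt(25) = 5
Step 2: TM = 27.3 / 5 = 5.46

5.46 TM


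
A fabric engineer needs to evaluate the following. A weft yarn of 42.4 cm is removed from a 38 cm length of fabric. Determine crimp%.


Formula: Crimp% = ((L_yarn - L_fabric) / L_fabric) * 100
Step 1: Extension = 42.4 - 38 = 4.4 cm
Step 2: Crimp% = (4.4 / 38) * 100
Step 3: Crimp% = 0.115789 * 100 = 11.5789% ≈ 11.6%

11.6%


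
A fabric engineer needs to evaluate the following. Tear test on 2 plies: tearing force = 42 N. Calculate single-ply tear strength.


Formula: Per-ply strength = Total force / Number of plies
Per-ply = 42 N / 2
Per-ply = 21 N

21 N


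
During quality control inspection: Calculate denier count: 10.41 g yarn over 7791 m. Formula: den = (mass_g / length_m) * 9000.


Formula: den = (mass_g / length_m) * 9000
Substituting: den = (10.41 / 7791) * 9000
Intermediate: 10.41 / 7791 = 0.00133616 g/m
den = 0.00133616 * 9000 = 12.0 denier

12.0 denier


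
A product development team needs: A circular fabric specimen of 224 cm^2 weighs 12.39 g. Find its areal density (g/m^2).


Formula: GSM = mass_g / area_m2
Step 1: Convert area: 224 cm^2 = 224 / 10000 = 0.0224 m^2
Step 2: GSM = 12.39 g / 0.0224 m^2 = 553.1 g/m^2

553.1 g/m^2


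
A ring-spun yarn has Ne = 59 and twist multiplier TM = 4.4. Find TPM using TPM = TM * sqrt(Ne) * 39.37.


Formula: TPM = TM * sqrt(Ne) * 39.37
Step 1: sqrt(Ne) = sqrt(59) = 7.6811
Step 2: TM * sqrt(Ne) = 4.4 * 7.6811 = 33.7968
Step 3: TPM = 33.7968 * 39.37 = 1331 twists/m

1331 twists/m


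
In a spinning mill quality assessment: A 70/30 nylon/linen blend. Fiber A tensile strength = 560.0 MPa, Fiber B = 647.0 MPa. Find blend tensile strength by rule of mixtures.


Formula: Blend property = (fraction_A * property_A) + (fraction_B * property_B)
Step 1: Contribution A = 70/100 * 560.0 MPa = 392.0 MPa
Step 2: Contribution B = 30/100 * 647.0 MPa = 194.1 MPa
Step 3: Blend tensile strength = 392.0 + 194.1 = 586.1 MPa

586.1 MPa


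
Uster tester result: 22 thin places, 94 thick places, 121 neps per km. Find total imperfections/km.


Formula: Total = thin places + thick places + neps
Total = 22 + 94 + 121
Total = 237 imperfections/km

237 imperfections/km


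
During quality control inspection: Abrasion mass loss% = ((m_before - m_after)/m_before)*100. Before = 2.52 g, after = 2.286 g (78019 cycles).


Formula: Mass loss% = ((m_before - m_after) / m_before) * 100
Step 1: Mass loss = 2.52 - 2.286 = 0.234 g
Step 2: Ratio = 0.234 / 2.52 = 0.0928571
Step 3: Mass loss% = 0.0928571 * 100 = 9.28571% ≈ 9.29%

9.29%


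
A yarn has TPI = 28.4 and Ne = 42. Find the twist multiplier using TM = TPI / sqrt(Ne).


Formula: TM = TPI / sqrt(Ne)
Step 1: sqrt(Ne) = sqrt(42) = 6.4807
Step 2: TM = 28.4 / 6.4807 = 4.38

4.38 TM


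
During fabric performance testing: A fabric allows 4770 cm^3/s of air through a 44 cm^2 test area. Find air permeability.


Formula: Air Permeability = Airflow / Test Area
AP = 4770 cm^3/s / 44 cm^2
AP = 108.4 cm^3/s/cm^2

108.4 cm^3/s/cm^2


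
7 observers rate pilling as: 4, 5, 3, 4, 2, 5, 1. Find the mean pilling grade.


Formula: Mean = sum / count
Sum = 4 + 5 + 3 + 4 + 2 + 5 + 1 = 24
Mean = 24 / 7 = 3.4

3.4


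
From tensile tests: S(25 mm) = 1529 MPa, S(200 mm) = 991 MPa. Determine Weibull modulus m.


Formula: m = ln(L1/L2) / ln(S2/S1)
Step 1: ln(L1/L2) = ln(25/200) = -2.07944
Step 2: S2/S1 = 991/1529 = 0.64814
Step 3: ln(S2/S1) = ln(0.64814) = -0.43365
Step 4: m = -2.07944 / -0.43365 = 4.80

4.80 (Weibull m)


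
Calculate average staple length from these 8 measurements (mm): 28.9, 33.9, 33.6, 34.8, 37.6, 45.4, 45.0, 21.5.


Formula: Mean = sum of lengths / count
Sum = 28.9 + 33.9 + 33.6 + 34.8 + 37.6 + 45.4 + 45.0 + 21.5
Sum = 280.7 mm
Mean = 280.7 / 8 = 35.09 mm

35.09 mm


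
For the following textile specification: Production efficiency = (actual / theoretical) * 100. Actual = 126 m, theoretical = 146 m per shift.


Formula: Efficiency% = (Actual output / Theoretical output) * 100
Efficiency% = (126 / 146) * 100
Efficiency% = 0.863014 * 100 = 86.3014% ≈ 86.3%

86.3%


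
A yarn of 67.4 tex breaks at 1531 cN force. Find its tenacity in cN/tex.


Formula: Tenacity = Breaking force / Linear density
Tenacity = 1531 cN / 67.4 tex
Tenacity = 22.72 cN/tex

22.72 cN/tex


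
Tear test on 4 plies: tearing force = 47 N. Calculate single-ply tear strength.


Formula: Per-ply strength = Total force / Number of plies
Per-ply = 47 N / 4
Per-ply = 11.75 N

11.75 N


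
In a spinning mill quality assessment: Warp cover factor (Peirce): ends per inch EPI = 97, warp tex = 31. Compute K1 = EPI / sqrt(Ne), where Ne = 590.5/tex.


Formula: K1 = EPI / sqrt(Ne), with Ne = 590.5 / tex_warp
Step 1: Ne = 590.5 / 31 = 19.048
Step 2: sqrt(Ne) = sqrt(19.048) = 4.3644
Step 3: K1 = 97 / 4.3644 = 22.2

22.2


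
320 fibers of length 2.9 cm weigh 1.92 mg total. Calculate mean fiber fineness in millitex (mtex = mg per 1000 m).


Formula: fineness (mtex) = mass (mg) / total length (km) = (mass_mg / total_length_m) * 1000
Step 1: Convert fiber length: 2.9 cm = 0.029 m
Step 2: Total fiber length = 320 * 0.029 = 9.28 m
Step 3: Linear density = 1.92 mg / 9.28 m = 0.2069 mg/m
Step 4: fineness = 0.2069 * 1000 = 206.9 mtex

206.9 mtex


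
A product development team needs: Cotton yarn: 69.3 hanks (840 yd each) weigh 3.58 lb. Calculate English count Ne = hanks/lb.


Formula: Ne = hanks / mass_lb
Substituting: Ne = 69.3 / 3.58
Ne = 19.4

19.4 Ne


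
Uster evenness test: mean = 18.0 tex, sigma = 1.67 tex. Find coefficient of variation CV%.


Formula: CV% = (standard deviation / mean) * 100
Step 1: Ratio = 1.67 / 18.0 = 0.092778
Step 2: CV% = 0.092778 * 100 = 9.2778% ≈ 9.3%

9.3%


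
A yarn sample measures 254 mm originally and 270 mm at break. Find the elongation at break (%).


Formula: Elongation (%) = ((L_break - L0) / L0) * 100
Step 1: Extension = 270 - 254 = 16 mm
Step 2: Elongation = (16 / 254) * 100
Step 3: Elongation = 0.062992 * 100 = 6.2992% ≈ 6.3%

6.3%


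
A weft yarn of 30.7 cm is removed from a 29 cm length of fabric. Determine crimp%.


Formula: Crimp% = ((L_yarn - L_fabric) / L_fabric) * 100
Step 1: Extension = 30.7 - 29 = 1.7 cm
Step 2: Crimp% = (1.7 / 29) * 100
Step 3: Crimp% = 0.058621 * 100 = 5.8621% ≈ 5.9%

5.9%


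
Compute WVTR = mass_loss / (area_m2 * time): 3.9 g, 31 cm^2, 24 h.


Formula: WVTR = mass_loss / (area * time)
Step 1: Convert area: 31 cm^2 = 0.0031 m^2
Step 2: WVTR = 3.9 g / (0.0031 m^2 * 24 h)
Step 3: WVTR = 3.9 / 0.0744 = 52.4 g/m^2/h

52.4 g/m^2/h


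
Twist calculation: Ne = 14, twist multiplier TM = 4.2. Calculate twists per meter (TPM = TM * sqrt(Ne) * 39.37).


Formula: TPM = TM * sqrt(Ne) * 39.37
Step 1: sqrt(Ne) = sqrt(14) = 3.7417
Step 2: TM * sqrt(Ne) = 4.2 * 3.7417 = 15.7151
Step 3: TPM = 15.7151 * 39.37 = 619 twists/m

619 twists/m


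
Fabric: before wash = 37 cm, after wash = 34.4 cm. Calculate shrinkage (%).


Formula: Shrinkage% = ((L_before - L_after) / L_before) * 100
Step 1: Shrinkage = 37 - 34.4 = 2.6 cm
Step 2: Shrinkage% = (2.6 / 37) * 100
Step 3: Shrinkage% = 0.07027 * 100 = 7.027% ≈ 7.0%

7.0%


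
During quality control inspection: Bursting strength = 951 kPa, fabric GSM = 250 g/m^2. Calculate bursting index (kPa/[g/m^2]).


Formula: Bursting Index = Bursting Strength / Fabric GSM
BI = 951 kPa / 250 g/m^2
BI = 3.804 kPa/(g/m^2)

3.804 kPa/(g/m^2)


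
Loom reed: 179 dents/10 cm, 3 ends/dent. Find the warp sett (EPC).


Formula: EPC = (dents per 10 cm * ends per dent) / 10
Step 1: Total ends per 10 cm = 179 * 3 = 537
Step 2: EPC = 537 / 10 = 53.7 ends/cm

53.7 ends/cm


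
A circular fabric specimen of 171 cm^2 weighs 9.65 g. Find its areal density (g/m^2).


Formula: GSM = mass_g / area_m2
Step 1: Convert area: 171 cm^2 = 171 / 10000 = 0.0171 m^2
Step 2: GSM = 9.65 g / 0.0171 m^2 = 564.3 g/m^2

564.3 g/m^2


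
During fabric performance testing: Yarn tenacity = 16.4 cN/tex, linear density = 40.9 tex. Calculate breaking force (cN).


Formula: Breaking force = Tenacity * Linear density
F = 16.4 cN/tex * 40.9 tex
F = 670.76 cN

670.76 cN


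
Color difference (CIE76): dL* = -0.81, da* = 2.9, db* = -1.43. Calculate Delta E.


Formula: Delta E = sqrt(dL*^2 + da*^2 + db*^2)
Step 1: dL*^2 = (-0.81)^2 = 0.6561
Step 2: da*^2 = 2.9^2 = 8.41
Step 3: db*^2 = (-1.43)^2 = 2.0449
Step 4: Sum = 0.6561 + 8.41 + 2.0449 = 11.111
Step 5: Delta E = sqrt(11.111) = 3.33

3.33 Delta E


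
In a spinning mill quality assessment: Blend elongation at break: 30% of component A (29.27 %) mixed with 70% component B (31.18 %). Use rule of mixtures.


Formula: Blend property = (fraction_A * property_A) + (fraction_B * property_B)
Step 1: Contribution A = 30/100 * 29.27 % = 8.781 %
Step 2: Contribution B = 70/100 * 31.18 % = 21.826 %
Step 3: Blend elongation at break = 8.781 + 21.826 = 30.607 %

30.607 %


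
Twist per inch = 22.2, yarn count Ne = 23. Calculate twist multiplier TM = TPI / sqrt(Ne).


Formula: TM = TPI / sqrt(Ne)
Step 1: sqrt(Ne) = sqrt(23) = 4.7958
Step 2: TM = 22.2 / 4.7958 = 4.63

4.63 TM


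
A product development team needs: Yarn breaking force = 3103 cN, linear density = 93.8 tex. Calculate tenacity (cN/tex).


Formula: Tenacity = Breaking force / Linear density
Tenacity = 3103 cN / 93.8 tex
Tenacity = 33.08 cN/tex

33.08 cN/tex


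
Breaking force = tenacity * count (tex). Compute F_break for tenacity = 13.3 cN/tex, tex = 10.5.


Formula: Breaking force = Tenacity * Linear density
F = 13.3 cN/tex * 10.5 tex
F = 139.65 cN

139.65 cN


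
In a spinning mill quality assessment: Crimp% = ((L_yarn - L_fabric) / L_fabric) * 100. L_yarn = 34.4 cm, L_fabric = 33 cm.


Formula: Crimp% = ((L_yarn - L_fabric) / L_fabric) * 100
Step 1: Extension = 34.4 - 33 = 1.4 cm
Step 2: Crimp% = (1.4 / 33) * 100
Step 3: Crimp% = 0.042424 * 100 = 4.2424% ≈ 4.2%

4.2%


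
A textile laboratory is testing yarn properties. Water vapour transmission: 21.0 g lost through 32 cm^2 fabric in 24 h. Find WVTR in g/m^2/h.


Formula: WVTR = mass_loss / (area * time)
Step 1: Convert area: 32 cm^2 = 0.0032 m^2
Step 2: WVTR = 21.0 g / (0.0032 m^2 * 24 h)
Step 3: WVTR = 21.0 / 0.0768 = 273.4 g/m^2/h

273.4 g/m^2/h


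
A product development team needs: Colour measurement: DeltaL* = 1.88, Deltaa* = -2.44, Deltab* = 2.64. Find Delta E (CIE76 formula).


Formula: Delta E = sqrt(dL*^2 + da*^2 + db*^2)
Step 1: dL*^2 = 1.88^2 = 3.5344
Step 2: da*^2 = (-2.44)^2 = 5.9536
Step 3: db*^2 = 2.64^2 = 6.9696
Step 4: Sum = 3.5344 + 5.9536 + 6.9696 = 16.4576
Step 5: Delta E = sqrt(16.4576) = 4.06

4.06 Delta E


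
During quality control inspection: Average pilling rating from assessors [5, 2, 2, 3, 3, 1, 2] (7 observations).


Formula: Mean = sum / count
Sum = 5 + 2 + 2 + 3 + 3 + 1 + 2 = 18
Mean = 18 / 7 = 2.6

2.6


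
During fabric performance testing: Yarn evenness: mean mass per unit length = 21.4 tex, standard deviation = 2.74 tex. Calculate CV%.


Formula: CV% = (standard deviation / mean) * 100
Step 1: Ratio = 2.74 / 21.4 = 0.128037
Step 2: CV% = 0.128037 * 100 = 12.8037% ≈ 12.8%

12.8%


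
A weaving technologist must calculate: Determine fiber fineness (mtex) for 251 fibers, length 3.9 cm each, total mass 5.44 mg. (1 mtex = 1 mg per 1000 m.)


Formula: fineness (mtex) = mass (mg) / total length (km) = (mass_mg / total_length_m) * 1000
Step 1: Convert fiber length: 3.9 cm = 0.039 m
Step 2: Total fiber length = 251 * 0.039 = 9.789 m
Step 3: Linear density = 5.44 mg / 9.789 m = 0.5557 mg/m
Step 4: fineness = 0.5557 * 1000 = 555.7 mtex

555.7 mtex


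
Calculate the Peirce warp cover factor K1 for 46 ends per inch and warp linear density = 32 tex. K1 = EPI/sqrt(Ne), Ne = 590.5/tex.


Formula: K1 = EPI / sqrt(Ne), with Ne = 590.5 / tex_warp
Step 1: Ne = 590.5 / 32 = 18.453
Step 2: sqrt(Ne) = sqrt(18.453) = 4.2957
Step 3: K1 = 46 / 4.2957 = 10.7

10.7


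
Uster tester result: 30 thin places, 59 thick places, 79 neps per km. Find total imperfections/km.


Formula: Total = thin places + thick places + neps
Total = 30 + 59 + 79
Total = 168 imperfections/km

168 imperfections/km


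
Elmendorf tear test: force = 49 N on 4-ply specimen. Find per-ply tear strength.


Formula: Per-ply strength = Total force / Number of plies
Per-ply = 49 N / 4
Per-ply = 12.25 N

12.25 N


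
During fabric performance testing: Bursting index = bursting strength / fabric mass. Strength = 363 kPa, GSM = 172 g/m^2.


Formula: Bursting Index = Bursting Strength / Fabric GSM
BI = 363 kPa / 172 g/m^2
BI = 2.110 kPa/(g/m^2)

2.110 kPa/(g/m^2)


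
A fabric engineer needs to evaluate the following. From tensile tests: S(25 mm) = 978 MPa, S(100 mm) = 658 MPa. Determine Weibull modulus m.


Formula: m = ln(L1/L2) / ln(S2/S1)
Step 1: ln(L1/L2) = ln(25/100) = -1.38629
Step 2: S2/S1 = 658/978 = 0.6728
Step 3: ln(S2/S1) = ln(0.6728) = -0.39631
Step 4: m = -1.38629 / -0.39631 = 3.50

3.50 (Weibull m)


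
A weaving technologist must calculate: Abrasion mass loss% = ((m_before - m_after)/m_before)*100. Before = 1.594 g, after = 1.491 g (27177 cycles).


Formula: Mass loss% = ((m_before - m_after) / m_before) * 100
Step 1: Mass loss = 1.594 - 1.491 = 0.103 g
Step 2: Ratio = 0.103 / 1.594 = 0.0646173
Step 3: Mass loss% = 0.0646173 * 100 = 6.46173% ≈ 6.46%

6.46%


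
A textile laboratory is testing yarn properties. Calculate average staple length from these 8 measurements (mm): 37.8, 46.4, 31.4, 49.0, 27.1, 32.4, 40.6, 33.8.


Formula: Mean = sum of lengths / count
Sum = 37.8 + 46.4 + 31.4 + 49.0 + 27.1 + 32.4 + 40.6 + 33.8
Sum = 298.5 mm
Mean = 298.5 / 8 = 37.31 mm

37.31 mm


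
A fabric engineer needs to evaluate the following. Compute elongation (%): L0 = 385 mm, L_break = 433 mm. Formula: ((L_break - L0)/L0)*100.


Formula: Elongation (%) = ((L_break - L0) / L0) * 100
Step 1: Extension = 433 - 385 = 48 mm
Step 2: Elongation = (48 / 385) * 100
Step 3: Elongation = 0.124675 * 100 = 12.4675% ≈ 12.5%

12.5%
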